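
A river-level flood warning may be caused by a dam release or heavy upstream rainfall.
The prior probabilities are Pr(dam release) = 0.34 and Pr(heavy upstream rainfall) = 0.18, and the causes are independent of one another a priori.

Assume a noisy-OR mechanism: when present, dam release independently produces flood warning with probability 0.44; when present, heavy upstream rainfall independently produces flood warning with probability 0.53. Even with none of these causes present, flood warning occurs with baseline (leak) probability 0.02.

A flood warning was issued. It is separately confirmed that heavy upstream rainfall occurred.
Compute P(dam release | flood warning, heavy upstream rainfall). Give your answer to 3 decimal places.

P(dam release | flood warning, heavy upstream rainfall) ≈ 0.415

Under noisy-OR, P(flood warning | causes) = 1 − (1−0.02)·∏(1−qᵢ) over the active causes.
Weight on dam release=true, given the evidence: 0.742064·0.34 = 0.252302
Normalizer over all consistent configurations: 0.5394·0.66 + 0.742064·0.34 = 0.608306
P(dam release | flood warning, heavy upstream rainfall) = 0.252302/0.608306 ≈ 0.415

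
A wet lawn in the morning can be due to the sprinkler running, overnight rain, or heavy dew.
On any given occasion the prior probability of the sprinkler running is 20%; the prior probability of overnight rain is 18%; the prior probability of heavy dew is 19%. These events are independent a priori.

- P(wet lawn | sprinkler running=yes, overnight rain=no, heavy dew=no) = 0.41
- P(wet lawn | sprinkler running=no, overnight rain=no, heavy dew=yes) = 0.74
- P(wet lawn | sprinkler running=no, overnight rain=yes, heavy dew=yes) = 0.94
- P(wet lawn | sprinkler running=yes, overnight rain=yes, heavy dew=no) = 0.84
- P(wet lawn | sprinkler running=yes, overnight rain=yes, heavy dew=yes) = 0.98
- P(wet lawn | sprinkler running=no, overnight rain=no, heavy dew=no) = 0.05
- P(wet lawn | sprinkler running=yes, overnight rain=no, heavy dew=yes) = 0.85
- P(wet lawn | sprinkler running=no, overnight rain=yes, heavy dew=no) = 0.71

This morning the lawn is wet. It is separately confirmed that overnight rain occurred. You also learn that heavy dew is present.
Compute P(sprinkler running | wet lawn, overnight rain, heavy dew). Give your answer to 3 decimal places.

P(sprinkler running | wet lawn, overnight rain, heavy dew) ≈ 0.207

Weight on sprinkler running=true, given the evidence: 0.98*0.2 = 0.196000
The normalizing constant is 0.94*0.8 + 0.98*0.2 = 0.948000
Posterior = 0.196000 / 0.948000 ≈ 0.207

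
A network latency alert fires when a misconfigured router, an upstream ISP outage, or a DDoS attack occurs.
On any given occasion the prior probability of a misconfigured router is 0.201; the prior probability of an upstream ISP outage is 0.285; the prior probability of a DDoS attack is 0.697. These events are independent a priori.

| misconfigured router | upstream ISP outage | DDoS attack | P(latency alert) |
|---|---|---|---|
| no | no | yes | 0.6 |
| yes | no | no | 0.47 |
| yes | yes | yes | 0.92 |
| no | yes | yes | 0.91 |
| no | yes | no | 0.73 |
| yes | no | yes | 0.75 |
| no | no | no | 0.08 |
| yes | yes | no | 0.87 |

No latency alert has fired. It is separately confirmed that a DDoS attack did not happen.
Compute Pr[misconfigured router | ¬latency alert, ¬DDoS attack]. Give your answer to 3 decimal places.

Pr[misconfigured router | ¬latency alert, ¬DDoS attack] ≈ 0.125

Numerator (weight on configurations with misconfigured router): 0.076169 + 0.007447 = 0.083616
Normalizer over all consistent configurations: 0.92·0.799·0.715 + 0.27·0.799·0.285 + 0.53·0.201·0.715 + 0.13·0.201·0.285 = 0.670681
P(misconfigured router | ¬latency alert, ¬DDoS attack) = 0.083616/0.670681 ≈ 0.125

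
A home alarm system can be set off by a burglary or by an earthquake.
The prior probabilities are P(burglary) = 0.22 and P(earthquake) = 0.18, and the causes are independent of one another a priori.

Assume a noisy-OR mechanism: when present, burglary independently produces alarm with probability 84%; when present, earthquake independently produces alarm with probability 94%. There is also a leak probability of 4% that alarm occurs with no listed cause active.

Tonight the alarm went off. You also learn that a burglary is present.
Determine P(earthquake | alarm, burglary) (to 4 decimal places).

Under noisy-OR, P(alarm | causes) = 1 − (1−0.04)·∏(1−qᵢ) over the active causes.
Weight on earthquake=true, given the evidence: 0.990784·0.18 = 0.178341
Normalizer over all consistent configurations: 0.8464·0.82 + 0.990784·0.18 = 0.872389
Posterior = 0.178341 / 0.872389 ≈ 0.2044

P(earthquake | alarm, burglary) ≈ 0.2044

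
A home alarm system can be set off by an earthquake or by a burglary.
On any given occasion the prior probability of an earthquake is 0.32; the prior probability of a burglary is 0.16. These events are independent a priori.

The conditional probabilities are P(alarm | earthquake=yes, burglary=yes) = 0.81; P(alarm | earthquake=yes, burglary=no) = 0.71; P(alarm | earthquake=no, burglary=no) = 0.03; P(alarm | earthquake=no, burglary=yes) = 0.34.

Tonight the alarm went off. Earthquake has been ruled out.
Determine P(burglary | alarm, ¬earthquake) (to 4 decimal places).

P(burglary | alarm, ¬earthquake) ≈ 0.6834

Sum P(alarm|·) weighted by the priors over both values of burglary:
  P(alarm | ¬earthquake) = 0.03×0.84 + 0.34×0.16
        = 0.025200 + 0.054400 = 0.079600
Keeping only the burglary-present terms gives 0.054400, so
  P(burglary | alarm, ¬earthquake) = 0.054400 / 0.079600 ≈ 0.6834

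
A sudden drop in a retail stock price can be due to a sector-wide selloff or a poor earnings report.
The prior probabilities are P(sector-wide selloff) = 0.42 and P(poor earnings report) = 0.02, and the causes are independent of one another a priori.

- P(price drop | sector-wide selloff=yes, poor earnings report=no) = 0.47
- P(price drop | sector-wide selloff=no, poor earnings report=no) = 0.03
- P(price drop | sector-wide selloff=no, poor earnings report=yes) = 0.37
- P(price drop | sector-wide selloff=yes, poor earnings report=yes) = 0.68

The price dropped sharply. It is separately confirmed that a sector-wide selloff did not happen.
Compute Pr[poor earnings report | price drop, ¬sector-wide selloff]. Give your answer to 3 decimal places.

For the numerator, keep only poor earnings report=true terms: 0.37·0.02 = 0.007400
Denominator P(price drop | ¬sector-wide selloff): 0.03·0.98 + 0.37·0.02 = 0.036800
P(poor earnings report | price drop, ¬sector-wide selloff) = 0.007400/0.036800 ≈ 0.201

Pr[poor earnings report | price drop, ¬sector-wide selloff] ≈ 0.201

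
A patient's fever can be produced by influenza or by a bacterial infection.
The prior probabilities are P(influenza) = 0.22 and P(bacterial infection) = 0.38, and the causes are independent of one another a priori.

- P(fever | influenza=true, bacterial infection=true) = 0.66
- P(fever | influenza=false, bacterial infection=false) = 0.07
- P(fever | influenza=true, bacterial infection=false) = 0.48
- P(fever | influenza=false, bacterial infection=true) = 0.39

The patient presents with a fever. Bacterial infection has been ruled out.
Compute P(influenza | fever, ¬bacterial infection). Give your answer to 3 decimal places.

Sum P(fever|·) weighted by the priors over both values of influenza:
  P(fever | ¬bacterial infection) = 0.07*0.78 + 0.48*0.22
        = 0.054600 + 0.105600 = 0.160200
Keeping only the influenza-present terms gives 0.105600, so
  P(influenza | fever, ¬bacterial infection) = 0.105600 / 0.160200 ≈ 0.659

P(influenza | fever, ¬bacterial infection) ≈ 0.659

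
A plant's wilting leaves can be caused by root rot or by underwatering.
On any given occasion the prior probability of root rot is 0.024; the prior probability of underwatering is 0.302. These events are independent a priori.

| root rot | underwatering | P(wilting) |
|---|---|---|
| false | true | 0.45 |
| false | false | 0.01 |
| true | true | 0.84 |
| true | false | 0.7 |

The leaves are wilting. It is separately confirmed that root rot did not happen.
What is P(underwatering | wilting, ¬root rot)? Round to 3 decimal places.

Enumerate both values of underwatering and weight by the priors:
  P(wilting | ¬root rot) = 0.01·0.698 + 0.45·0.302
        = 0.006980 + 0.135900 = 0.142880
The terms with underwatering present sum to 0.135900, so
  P(underwatering | wilting, ¬root rot) = 0.135900 / 0.142880 ≈ 0.951

P(underwatering | wilting, ¬root rot) ≈ 0.951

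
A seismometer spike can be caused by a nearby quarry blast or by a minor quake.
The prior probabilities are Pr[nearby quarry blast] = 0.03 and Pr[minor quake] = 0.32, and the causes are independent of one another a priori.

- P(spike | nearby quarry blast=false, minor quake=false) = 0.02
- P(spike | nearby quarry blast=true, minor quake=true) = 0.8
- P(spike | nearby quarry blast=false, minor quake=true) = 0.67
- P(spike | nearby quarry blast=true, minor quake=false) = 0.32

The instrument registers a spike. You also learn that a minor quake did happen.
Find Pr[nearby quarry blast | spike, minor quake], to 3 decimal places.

P(spike | minor quake) = 0.67·0.97 + 0.8·0.03 = 0.649900 + 0.024000 = 0.673900
Restricting to configurations with nearby quarry blast present: 0.8·0.03 = 0.024000.
So P(nearby quarry blast | spike, minor quake) = 0.024000/0.673900 ≈ 0.036.

Pr[nearby quarry blast | spike, minor quake] ≈ 0.036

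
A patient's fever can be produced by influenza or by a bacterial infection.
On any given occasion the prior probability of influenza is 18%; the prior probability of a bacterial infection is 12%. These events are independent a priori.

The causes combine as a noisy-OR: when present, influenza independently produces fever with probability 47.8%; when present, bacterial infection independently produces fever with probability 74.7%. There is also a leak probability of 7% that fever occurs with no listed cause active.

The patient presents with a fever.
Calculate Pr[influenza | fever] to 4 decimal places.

Pr[influenza | fever] ≈ 0.4441

Under noisy-OR, P(fever | causes) = 1 − (1−0.07)·∏(1−qᵢ) over the active causes.
P(fever) = 0.07·0.82·0.88 + 0.76471·0.82·0.12 + 0.51454·0.18·0.88 + 0.877179·0.18·0.12 = 0.050512 + 0.075247 + 0.081503 + 0.018947 = 0.226209
Restricting to configurations with influenza present: 0.081503 + 0.018947 = 0.100450.
P(influenza | fever) = 0.100450 / 0.226209 ≈ 0.4441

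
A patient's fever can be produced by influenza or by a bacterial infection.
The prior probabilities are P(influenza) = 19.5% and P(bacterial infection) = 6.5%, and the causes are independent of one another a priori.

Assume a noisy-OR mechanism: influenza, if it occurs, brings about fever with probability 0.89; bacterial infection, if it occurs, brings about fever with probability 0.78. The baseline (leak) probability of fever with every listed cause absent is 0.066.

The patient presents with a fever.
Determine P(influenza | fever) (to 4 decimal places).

P(influenza | fever) ≈ 0.6585

Under noisy-OR, P(fever | causes) = 1 − (1−0.066)·∏(1−qᵢ) over the active causes.
P(fever) = 0.066*0.805*0.935 + 0.79452*0.805*0.065 + 0.89726*0.195*0.935 + 0.977397*0.195*0.065 = 0.049677 + 0.041573 + 0.163593 + 0.012389 = 0.267232
The influenza-present share is 0.163593 + 0.012389 = 0.175982.
So P(influenza | fever) = 0.175982/0.267232 ≈ 0.6585.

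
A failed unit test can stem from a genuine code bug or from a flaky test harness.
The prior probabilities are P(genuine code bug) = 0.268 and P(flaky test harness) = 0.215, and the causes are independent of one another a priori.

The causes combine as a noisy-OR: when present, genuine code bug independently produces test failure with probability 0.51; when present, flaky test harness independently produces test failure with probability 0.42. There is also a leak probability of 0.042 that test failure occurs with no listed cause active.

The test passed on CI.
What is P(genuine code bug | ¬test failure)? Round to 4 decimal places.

P(genuine code bug | ¬test failure) ≈ 0.1521

Under noisy-OR, P(test failure | causes) = 1 − (1−0.042)·∏(1−qᵢ) over the active causes.
By total probability over the 4 (genuine code bug, flaky test harness) configurations:
  P(¬test failure) = 0.958×0.732×0.785 + 0.55564×0.732×0.215 + 0.46942×0.268×0.785 + 0.272264×0.268×0.215
        = 0.550486 + 0.087447 + 0.098757 + 0.015688 = 0.752378
Configurations with genuine code bug contribute 0.114445, so
  P(genuine code bug | ¬test failure) = 0.114445 / 0.752378 ≈ 0.1521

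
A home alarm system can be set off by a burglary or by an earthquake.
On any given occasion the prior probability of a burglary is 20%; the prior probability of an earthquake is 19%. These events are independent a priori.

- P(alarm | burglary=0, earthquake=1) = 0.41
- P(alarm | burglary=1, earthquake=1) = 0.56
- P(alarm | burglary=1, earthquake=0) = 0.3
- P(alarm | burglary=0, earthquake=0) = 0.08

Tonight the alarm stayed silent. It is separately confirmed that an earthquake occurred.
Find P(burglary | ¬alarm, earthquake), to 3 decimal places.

P(burglary | ¬alarm, earthquake) ≈ 0.157

Sum P(¬alarm|·) weighted by the priors over both values of burglary:
  P(¬alarm | earthquake) = 0.59·0.8 + 0.44·0.2
        = 0.472000 + 0.088000 = 0.560000
The terms with burglary present sum to 0.088000, so
  P(burglary | ¬alarm, earthquake) = 0.088000 / 0.560000 ≈ 0.157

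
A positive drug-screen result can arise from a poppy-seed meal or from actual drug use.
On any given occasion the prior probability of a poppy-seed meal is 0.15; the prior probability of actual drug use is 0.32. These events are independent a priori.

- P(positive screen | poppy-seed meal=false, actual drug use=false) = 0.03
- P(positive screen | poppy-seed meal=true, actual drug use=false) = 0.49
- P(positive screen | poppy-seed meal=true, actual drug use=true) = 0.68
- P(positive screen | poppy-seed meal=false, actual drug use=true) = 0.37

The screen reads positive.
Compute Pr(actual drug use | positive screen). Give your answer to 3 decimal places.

P(positive screen) = 0.03·0.85·0.68 + 0.37·0.85·0.32 + 0.49·0.15·0.68 + 0.68·0.15·0.32 = 0.017340 + 0.100640 + 0.049980 + 0.032640 = 0.200600
The actual drug use-present share is 0.100640 + 0.032640 = 0.133280.
P(actual drug use | positive screen) = 0.133280 / 0.200600 ≈ 0.664

Pr(actual drug use | positive screen) ≈ 0.664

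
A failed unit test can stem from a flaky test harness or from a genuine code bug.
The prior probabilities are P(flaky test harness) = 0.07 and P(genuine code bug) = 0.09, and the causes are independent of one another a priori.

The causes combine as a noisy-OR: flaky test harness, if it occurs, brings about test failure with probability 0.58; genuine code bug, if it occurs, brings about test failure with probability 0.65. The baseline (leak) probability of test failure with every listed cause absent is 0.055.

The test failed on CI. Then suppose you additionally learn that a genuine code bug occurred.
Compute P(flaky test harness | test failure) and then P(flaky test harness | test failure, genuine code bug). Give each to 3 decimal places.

Under noisy-OR, P(test failure | causes) = 1 − (1−0.055)·∏(1−qᵢ) over the active causes.
P(test failure) = 0.055×0.93×0.91 + 0.66925×0.93×0.09 + 0.6031×0.07×0.91 + 0.861085×0.07×0.09 = 0.046547 + 0.056016 + 0.038417 + 0.005425 = 0.146405
The flaky test harness-present share is 0.038417 + 0.005425 = 0.043842.
Hence the posterior is 0.043842/0.146405 ≈ 0.299.

With the extra evidence:
For the numerator, keep only flaky test harness=true terms: 0.861085*0.07 = 0.060276
The normalizing constant is 0.66925*0.93 + 0.861085*0.07 = 0.682679
Posterior = 0.060276 / 0.682679 ≈ 0.088

P(flaky test harness | test failure) ≈ 0.299; P(flaky test harness | test failure, genuine code bug) ≈ 0.088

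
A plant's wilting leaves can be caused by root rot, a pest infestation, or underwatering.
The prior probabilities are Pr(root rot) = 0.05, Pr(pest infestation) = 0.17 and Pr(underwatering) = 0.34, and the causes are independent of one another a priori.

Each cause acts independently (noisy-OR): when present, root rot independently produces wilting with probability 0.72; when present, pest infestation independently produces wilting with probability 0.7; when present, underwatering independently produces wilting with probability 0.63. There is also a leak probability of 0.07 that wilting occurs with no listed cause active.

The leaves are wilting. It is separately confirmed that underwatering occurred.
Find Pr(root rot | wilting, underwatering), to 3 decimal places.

Under noisy-OR, P(wilting | causes) = 1 − (1−0.07)·∏(1−qᵢ) over the active causes.
Numerator (weight on configurations with root rot): 0.037502 + 0.008254 = 0.045756
The normalizing constant is 0.6559·0.95·0.83 + 0.89677·0.95·0.17 + 0.903652·0.05·0.83 + 0.971096·0.05·0.17 = 0.707761
Posterior = 0.045756 / 0.707761 ≈ 0.065

Pr(root rot | wilting, underwatering) ≈ 0.065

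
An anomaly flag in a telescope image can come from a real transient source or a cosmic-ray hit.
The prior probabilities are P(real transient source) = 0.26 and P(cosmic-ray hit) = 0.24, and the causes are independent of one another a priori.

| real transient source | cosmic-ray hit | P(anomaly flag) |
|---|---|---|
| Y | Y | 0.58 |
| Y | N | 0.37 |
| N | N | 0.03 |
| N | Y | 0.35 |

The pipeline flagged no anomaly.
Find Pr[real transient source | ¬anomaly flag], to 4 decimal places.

Pr[real transient source | ¬anomaly flag] ≈ 0.1857

Weight on real transient source=true, given the evidence: 0.124488 + 0.026208 = 0.150696
Normalizer over all consistent configurations: 0.97·0.74·0.76 + 0.65·0.74·0.24 + 0.63·0.26·0.76 + 0.42·0.26·0.24 = 0.811664
P(real transient source | ¬anomaly flag) = 0.150696/0.811664 ≈ 0.1857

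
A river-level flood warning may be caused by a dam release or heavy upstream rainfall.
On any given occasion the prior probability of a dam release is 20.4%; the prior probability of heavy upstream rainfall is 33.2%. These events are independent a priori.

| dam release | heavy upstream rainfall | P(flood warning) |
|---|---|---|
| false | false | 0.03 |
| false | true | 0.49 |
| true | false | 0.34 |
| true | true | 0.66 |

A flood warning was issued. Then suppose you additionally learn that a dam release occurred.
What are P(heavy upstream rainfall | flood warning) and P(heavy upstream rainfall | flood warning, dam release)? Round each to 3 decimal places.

P(heavy upstream rainfall | flood warning) ≈ 0.737; P(heavy upstream rainfall | flood warning, dam release) ≈ 0.491

P(flood warning) = 0.03*0.796*0.668 + 0.49*0.796*0.332 + 0.34*0.204*0.668 + 0.66*0.204*0.332 = 0.015952 + 0.129493 + 0.046332 + 0.044700 = 0.236477
Of this, 0.174193 comes from 0.129493 + 0.044700 (the heavy upstream rainfall=true cases).
P(heavy upstream rainfall | flood warning) = 0.174193 / 0.236477 ≈ 0.737

With the extra evidence:
Sum P(flood warning|·) weighted by the priors over both values of heavy upstream rainfall:
  P(flood warning | dam release) = 0.34*0.668 + 0.66*0.332
        = 0.227120 + 0.219120 = 0.446240
Keeping only the heavy upstream rainfall-present terms gives 0.219120, so
  P(heavy upstream rainfall | flood warning, dam release) = 0.219120 / 0.446240 ≈ 0.491
The drop from 0.737 to 0.491 is the explaining-away (discounting) effect.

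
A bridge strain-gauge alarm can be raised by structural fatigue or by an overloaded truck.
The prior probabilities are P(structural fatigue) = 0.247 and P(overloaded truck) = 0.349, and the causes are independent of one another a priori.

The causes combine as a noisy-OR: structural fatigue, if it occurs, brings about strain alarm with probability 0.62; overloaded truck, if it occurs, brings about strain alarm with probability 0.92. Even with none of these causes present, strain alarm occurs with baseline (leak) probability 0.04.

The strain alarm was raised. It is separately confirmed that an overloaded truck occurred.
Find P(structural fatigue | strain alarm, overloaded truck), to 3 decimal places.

P(structural fatigue | strain alarm, overloaded truck) ≈ 0.256

Under noisy-OR, P(strain alarm | causes) = 1 − (1−0.04)·∏(1−qᵢ) over the active causes.
Sum P(strain alarm|·) weighted by the priors over both values of structural fatigue:
  P(strain alarm | overloaded truck) = 0.9232*0.753 + 0.970816*0.247
        = 0.695170 + 0.239792 = 0.934962
The terms with structural fatigue present sum to 0.239792, so
  P(structural fatigue | strain alarm, overloaded truck) = 0.239792 / 0.934962 ≈ 0.256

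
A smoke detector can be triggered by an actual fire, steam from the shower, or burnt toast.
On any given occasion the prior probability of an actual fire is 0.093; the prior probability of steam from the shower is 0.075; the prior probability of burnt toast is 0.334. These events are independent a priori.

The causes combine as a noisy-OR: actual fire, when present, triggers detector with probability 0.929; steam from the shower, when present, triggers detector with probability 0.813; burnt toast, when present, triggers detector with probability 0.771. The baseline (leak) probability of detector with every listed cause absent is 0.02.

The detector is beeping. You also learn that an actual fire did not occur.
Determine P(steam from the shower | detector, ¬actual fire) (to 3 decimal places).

Under noisy-OR, P(detector | causes) = 1 − (1−0.02)·∏(1−qᵢ) over the active causes.
P(detector | ¬actual fire) = 0.02·0.925·0.666 + 0.77558·0.925·0.334 + 0.81674·0.075·0.666 + 0.958033·0.075·0.334 = 0.012321 + 0.239615 + 0.040796 + 0.023999 = 0.316731
Of this, 0.064795 comes from 0.040796 + 0.023999 (the steam from the shower=true cases).
So P(steam from the shower | detector, ¬actual fire) = 0.064795/0.316731 ≈ 0.205.

P(steam from the shower | detector, ¬actual fire) ≈ 0.205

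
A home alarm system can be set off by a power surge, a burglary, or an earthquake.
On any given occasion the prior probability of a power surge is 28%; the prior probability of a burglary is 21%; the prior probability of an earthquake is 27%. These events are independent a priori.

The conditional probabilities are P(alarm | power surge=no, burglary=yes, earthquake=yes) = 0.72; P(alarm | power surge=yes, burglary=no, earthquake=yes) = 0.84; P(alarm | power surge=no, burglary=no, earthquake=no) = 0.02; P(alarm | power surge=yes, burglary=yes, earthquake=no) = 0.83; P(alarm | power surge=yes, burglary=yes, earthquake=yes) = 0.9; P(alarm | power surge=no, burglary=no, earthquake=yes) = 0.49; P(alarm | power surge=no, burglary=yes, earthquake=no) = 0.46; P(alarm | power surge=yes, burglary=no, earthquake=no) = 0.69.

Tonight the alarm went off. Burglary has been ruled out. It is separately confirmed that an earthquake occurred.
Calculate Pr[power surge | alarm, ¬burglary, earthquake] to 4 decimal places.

Pr[power surge | alarm, ¬burglary, earthquake] ≈ 0.4000

Enumerate both values of power surge and weight by the priors:
  P(alarm | ¬burglary, earthquake) = 0.49·0.72 + 0.84·0.28
        = 0.352800 + 0.235200 = 0.588000
Keeping only the power surge-present terms gives 0.235200, so
  P(power surge | alarm, ¬burglary, earthquake) = 0.235200 / 0.588000 ≈ 0.4000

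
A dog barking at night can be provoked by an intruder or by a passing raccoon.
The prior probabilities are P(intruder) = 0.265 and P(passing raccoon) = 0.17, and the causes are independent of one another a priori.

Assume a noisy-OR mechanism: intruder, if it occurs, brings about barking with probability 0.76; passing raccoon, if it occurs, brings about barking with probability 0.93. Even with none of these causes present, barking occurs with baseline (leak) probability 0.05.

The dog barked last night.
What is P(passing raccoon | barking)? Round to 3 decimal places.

Under noisy-OR, P(barking | causes) = 1 − (1−0.05)·∏(1−qᵢ) over the active causes.
For the numerator, keep only passing raccoon=true terms: 0.116641 + 0.044331 = 0.160972
Denominator P(barking): 0.05·0.735·0.83 + 0.9335·0.735·0.17 + 0.772·0.265·0.83 + 0.98404·0.265·0.17 = 0.361275
P(passing raccoon | barking) = 0.160972/0.361275 ≈ 0.446

P(passing raccoon | barking) ≈ 0.446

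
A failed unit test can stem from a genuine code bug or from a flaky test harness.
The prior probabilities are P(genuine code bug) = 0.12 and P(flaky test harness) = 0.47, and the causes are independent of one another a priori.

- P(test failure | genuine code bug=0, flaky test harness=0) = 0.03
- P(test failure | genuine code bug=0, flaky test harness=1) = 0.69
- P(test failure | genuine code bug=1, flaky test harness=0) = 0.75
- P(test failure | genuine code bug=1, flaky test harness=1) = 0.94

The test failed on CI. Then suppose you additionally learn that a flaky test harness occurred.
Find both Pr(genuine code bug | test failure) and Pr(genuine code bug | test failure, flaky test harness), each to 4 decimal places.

For the numerator, keep only genuine code bug=true terms: 0.047700 + 0.053016 = 0.100716
The normalizing constant is 0.03·0.88·0.53 + 0.69·0.88·0.47 + 0.75·0.12·0.53 + 0.94·0.12·0.47 = 0.400092
P(genuine code bug | test failure) = 0.100716/0.400092 ≈ 0.2517

With the extra evidence:
By total probability over both values of genuine code bug:
  P(test failure | flaky test harness) = 0.69×0.88 + 0.94×0.12
        = 0.607200 + 0.112800 = 0.720000
Keeping only the genuine code bug-present terms gives 0.112800, so
  P(genuine code bug | test failure, flaky test harness) = 0.112800 / 0.720000 ≈ 0.1567
The drop from 0.2517 to 0.1567 is the explaining-away (discounting) effect.

Pr(genuine code bug | test failure) ≈ 0.2517; Pr(genuine code bug | test failure, flaky test harness) ≈ 0.1567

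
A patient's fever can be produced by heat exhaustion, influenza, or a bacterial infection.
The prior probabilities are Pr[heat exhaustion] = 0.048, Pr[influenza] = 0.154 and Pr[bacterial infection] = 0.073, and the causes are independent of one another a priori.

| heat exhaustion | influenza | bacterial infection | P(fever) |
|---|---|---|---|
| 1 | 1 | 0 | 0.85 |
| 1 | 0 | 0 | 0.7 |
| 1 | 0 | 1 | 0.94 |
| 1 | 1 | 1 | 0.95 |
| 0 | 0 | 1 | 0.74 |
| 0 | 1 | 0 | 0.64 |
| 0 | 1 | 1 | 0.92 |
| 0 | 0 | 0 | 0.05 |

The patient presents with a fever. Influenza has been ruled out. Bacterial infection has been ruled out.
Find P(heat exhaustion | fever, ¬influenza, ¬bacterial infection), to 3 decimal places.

P(fever | ¬influenza, ¬bacterial infection) = 0.05*0.952 + 0.7*0.048 = 0.047600 + 0.033600 = 0.081200
The heat exhaustion-present share is 0.7*0.048 = 0.033600.
P(heat exhaustion | fever, ¬influenza, ¬bacterial infection) = 0.033600 / 0.081200 ≈ 0.414

P(heat exhaustion | fever, ¬influenza, ¬bacterial infection) ≈ 0.414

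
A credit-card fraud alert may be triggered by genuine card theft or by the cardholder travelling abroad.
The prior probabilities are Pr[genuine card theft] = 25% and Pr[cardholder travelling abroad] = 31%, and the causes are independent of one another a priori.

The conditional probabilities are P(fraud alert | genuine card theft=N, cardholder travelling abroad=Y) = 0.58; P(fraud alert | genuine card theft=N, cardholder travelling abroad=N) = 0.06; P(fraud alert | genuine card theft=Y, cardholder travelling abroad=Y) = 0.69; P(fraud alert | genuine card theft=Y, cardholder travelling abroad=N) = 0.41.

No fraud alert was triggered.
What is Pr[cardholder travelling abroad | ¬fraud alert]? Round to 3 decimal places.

Pr[cardholder travelling abroad | ¬fraud alert] ≈ 0.171

P(¬fraud alert) = 0.94×0.75×0.69 + 0.42×0.75×0.31 + 0.59×0.25×0.69 + 0.31×0.25×0.31 = 0.486450 + 0.097650 + 0.101775 + 0.024025 = 0.709900
The cardholder travelling abroad-present share is 0.097650 + 0.024025 = 0.121675.
Hence the posterior is 0.121675/0.709900 ≈ 0.171.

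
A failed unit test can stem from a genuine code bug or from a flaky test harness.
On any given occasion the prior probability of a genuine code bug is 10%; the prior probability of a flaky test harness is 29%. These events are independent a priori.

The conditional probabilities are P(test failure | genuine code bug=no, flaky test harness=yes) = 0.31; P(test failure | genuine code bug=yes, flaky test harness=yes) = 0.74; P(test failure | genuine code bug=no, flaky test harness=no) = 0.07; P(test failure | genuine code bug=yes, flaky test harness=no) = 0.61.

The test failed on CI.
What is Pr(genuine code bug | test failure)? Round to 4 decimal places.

P(test failure) = 0.07*0.9*0.71 + 0.31*0.9*0.29 + 0.61*0.1*0.71 + 0.74*0.1*0.29 = 0.044730 + 0.080910 + 0.043310 + 0.021460 = 0.190410
The genuine code bug-present share is 0.043310 + 0.021460 = 0.064770.
P(genuine code bug | test failure) = 0.064770 / 0.190410 ≈ 0.3402

Pr(genuine code bug | test failure) ≈ 0.3402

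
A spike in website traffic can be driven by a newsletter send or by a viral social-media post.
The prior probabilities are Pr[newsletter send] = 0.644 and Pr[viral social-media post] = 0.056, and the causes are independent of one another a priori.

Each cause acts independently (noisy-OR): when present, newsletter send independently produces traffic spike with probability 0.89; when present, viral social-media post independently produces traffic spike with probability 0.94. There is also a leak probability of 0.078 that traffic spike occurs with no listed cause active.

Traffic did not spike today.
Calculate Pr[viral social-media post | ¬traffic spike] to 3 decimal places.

Under noisy-OR, P(traffic spike | causes) = 1 − (1−0.078)·∏(1−qᵢ) over the active causes.
P(¬traffic spike) = 0.922*0.356*0.944 + 0.05532*0.356*0.056 + 0.10142*0.644*0.944 + 0.006085*0.644*0.056 = 0.309851 + 0.001103 + 0.061657 + 0.000219 = 0.372830
The viral social-media post-present share is 0.001103 + 0.000219 = 0.001322.
Hence the posterior is 0.001322/0.372830 ≈ 0.004.

Pr[viral social-media post | ¬traffic spike] ≈ 0.004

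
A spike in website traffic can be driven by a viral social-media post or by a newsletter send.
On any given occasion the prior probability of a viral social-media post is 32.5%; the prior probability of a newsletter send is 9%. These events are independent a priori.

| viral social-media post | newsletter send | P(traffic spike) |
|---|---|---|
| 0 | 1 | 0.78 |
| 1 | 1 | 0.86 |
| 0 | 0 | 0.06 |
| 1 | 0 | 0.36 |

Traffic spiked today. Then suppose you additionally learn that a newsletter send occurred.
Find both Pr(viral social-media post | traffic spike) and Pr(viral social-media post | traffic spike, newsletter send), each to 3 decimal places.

Pr(viral social-media post | traffic spike) ≈ 0.610; Pr(viral social-media post | traffic spike, newsletter send) ≈ 0.347

Sum P(traffic spike|·) weighted by the priors over the 4 (viral social-media post, newsletter send) configurations:
  P(traffic spike) = 0.06·0.675·0.91 + 0.78·0.675·0.09 + 0.36·0.325·0.91 + 0.86·0.325·0.09
        = 0.036855 + 0.047385 + 0.106470 + 0.025155 = 0.215865
Configurations with viral social-media post contribute 0.131625, so
  P(viral social-media post | traffic spike) = 0.131625 / 0.215865 ≈ 0.610

Now condition on the additional information:
Numerator (weight on configurations with viral social-media post): 0.86*0.325 = 0.279500
Normalizer over all consistent configurations: 0.78*0.675 + 0.86*0.325 = 0.806000
P(viral social-media post | traffic spike, newsletter send) = 0.279500/0.806000 ≈ 0.347
This is intercausal reasoning (explaining away): once newsletter send accounts for the traffic spike, viral social-media post becomes less likely.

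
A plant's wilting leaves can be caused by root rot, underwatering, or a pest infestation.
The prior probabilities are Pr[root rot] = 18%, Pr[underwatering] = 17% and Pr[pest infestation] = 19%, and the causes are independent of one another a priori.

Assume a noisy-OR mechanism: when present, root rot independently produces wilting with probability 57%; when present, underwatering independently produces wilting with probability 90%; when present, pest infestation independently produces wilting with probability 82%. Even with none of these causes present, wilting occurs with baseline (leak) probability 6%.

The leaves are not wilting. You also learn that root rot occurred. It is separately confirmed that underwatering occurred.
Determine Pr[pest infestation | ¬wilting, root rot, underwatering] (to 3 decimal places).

Pr[pest infestation | ¬wilting, root rot, underwatering] ≈ 0.041

Under noisy-OR, P(wilting | causes) = 1 − (1−0.06)·∏(1−qᵢ) over the active causes.
Weight on pest infestation=true, given the evidence: 0.007276*0.19 = 0.001382
Denominator P(¬wilting | root rot, underwatering): 0.04042*0.81 + 0.007276*0.19 = 0.034122
Posterior = 0.001382 / 0.034122 ≈ 0.041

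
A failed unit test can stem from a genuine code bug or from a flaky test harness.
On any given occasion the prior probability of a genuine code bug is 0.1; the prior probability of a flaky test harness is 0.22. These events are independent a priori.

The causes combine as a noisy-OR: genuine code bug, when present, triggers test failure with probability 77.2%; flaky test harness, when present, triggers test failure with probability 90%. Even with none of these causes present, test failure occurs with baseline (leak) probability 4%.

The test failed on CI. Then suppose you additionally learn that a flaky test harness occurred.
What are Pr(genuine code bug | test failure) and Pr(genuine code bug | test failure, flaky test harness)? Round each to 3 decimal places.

Under noisy-OR, P(test failure | causes) = 1 − (1−0.04)·∏(1−qᵢ) over the active causes.
Enumerate the 4 (genuine code bug, flaky test harness) configurations and weight by the priors:
  P(test failure) = 0.04*0.9*0.78 + 0.904*0.9*0.22 + 0.78112*0.1*0.78 + 0.978112*0.1*0.22
        = 0.028080 + 0.178992 + 0.060927 + 0.021518 = 0.289517
Configurations with genuine code bug contribute 0.082445, so
  P(genuine code bug | test failure) = 0.082445 / 0.289517 ≈ 0.285

Now condition on the additional information:
P(test failure | flaky test harness) = 0.904·0.9 + 0.978112·0.1 = 0.813600 + 0.097811 = 0.911411
Of this, 0.097811 comes from 0.978112·0.1 (the genuine code bug=true cases).
Hence the posterior is 0.097811/0.911411 ≈ 0.107.

Pr(genuine code bug | test failure) ≈ 0.285; Pr(genuine code bug | test failure, flaky test harness) ≈ 0.107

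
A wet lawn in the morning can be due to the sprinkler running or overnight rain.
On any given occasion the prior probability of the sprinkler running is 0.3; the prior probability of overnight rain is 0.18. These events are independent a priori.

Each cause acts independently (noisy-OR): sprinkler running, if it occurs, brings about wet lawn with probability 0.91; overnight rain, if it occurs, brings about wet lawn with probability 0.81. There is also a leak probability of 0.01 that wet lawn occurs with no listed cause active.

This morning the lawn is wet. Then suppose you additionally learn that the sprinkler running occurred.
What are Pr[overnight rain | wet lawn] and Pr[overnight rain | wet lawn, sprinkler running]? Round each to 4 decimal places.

Pr[overnight rain | wet lawn] ≈ 0.4034; Pr[overnight rain | wet lawn, sprinkler running] ≈ 0.1915

Under noisy-OR, P(wet lawn | causes) = 1 − (1−0.01)·∏(1−qᵢ) over the active causes.
Numerator (weight on configurations with overnight rain): 0.102299 + 0.053086 = 0.155385
Normalizer over all consistent configurations: 0.01*0.7*0.82 + 0.8119*0.7*0.18 + 0.9109*0.3*0.82 + 0.983071*0.3*0.18 = 0.385206
P(overnight rain | wet lawn) = 0.155385/0.385206 ≈ 0.4034

Now condition on the additional information:
P(wet lawn | sprinkler running) = 0.9109*0.82 + 0.983071*0.18 = 0.746938 + 0.176953 = 0.923891
The overnight rain-present share is 0.983071*0.18 = 0.176953.
Hence the posterior is 0.176953/0.923891 ≈ 0.1915.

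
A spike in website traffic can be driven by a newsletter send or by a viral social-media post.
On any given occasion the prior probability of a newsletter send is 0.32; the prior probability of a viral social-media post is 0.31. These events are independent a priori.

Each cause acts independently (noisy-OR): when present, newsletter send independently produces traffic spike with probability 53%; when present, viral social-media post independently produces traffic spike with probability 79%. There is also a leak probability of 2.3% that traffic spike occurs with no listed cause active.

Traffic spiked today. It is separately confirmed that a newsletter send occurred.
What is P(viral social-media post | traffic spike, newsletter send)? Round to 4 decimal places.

P(viral social-media post | traffic spike, newsletter send) ≈ 0.4288

Under noisy-OR, P(traffic spike | causes) = 1 − (1−0.023)·∏(1−qᵢ) over the active causes.
Sum P(traffic spike|·) weighted by the priors over both values of viral social-media post:
  P(traffic spike | newsletter send) = 0.54081·0.69 + 0.90357·0.31
        = 0.373159 + 0.280107 = 0.653266
The terms with viral social-media post present sum to 0.280107, so
  P(viral social-media post | traffic spike, newsletter send) = 0.280107 / 0.653266 ≈ 0.4288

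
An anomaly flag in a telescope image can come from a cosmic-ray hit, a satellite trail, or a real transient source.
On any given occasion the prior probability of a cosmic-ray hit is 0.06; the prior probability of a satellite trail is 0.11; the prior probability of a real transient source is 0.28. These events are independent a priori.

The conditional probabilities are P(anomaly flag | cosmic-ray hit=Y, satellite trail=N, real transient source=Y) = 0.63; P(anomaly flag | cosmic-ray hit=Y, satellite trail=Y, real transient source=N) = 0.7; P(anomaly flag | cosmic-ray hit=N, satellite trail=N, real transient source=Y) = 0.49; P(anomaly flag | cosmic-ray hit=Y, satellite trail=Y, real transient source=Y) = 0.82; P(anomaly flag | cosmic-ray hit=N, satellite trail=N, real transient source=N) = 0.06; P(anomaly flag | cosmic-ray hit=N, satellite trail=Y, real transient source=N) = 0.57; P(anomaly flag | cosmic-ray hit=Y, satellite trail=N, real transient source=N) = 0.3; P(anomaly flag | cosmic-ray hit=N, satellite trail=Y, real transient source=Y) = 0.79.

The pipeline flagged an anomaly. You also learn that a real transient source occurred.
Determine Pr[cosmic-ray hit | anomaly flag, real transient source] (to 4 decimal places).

P(anomaly flag | real transient source) = 0.49×0.94×0.89 + 0.79×0.94×0.11 + 0.63×0.06×0.89 + 0.82×0.06×0.11 = 0.409934 + 0.081686 + 0.033642 + 0.005412 = 0.530674
The cosmic-ray hit-present share is 0.033642 + 0.005412 = 0.039054.
Hence the posterior is 0.039054/0.530674 ≈ 0.0736.

Pr[cosmic-ray hit | anomaly flag, real transient source] ≈ 0.0736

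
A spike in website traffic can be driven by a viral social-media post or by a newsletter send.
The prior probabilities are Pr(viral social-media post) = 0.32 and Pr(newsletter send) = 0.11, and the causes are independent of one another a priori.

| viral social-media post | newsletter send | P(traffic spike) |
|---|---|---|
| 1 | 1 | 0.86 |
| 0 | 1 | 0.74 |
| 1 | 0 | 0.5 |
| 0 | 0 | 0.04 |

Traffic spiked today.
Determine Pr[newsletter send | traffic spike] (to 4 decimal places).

P(traffic spike) = 0.04×0.68×0.89 + 0.74×0.68×0.11 + 0.5×0.32×0.89 + 0.86×0.32×0.11 = 0.024208 + 0.055352 + 0.142400 + 0.030272 = 0.252232
Of this, 0.085624 comes from 0.055352 + 0.030272 (the newsletter send=true cases).
Hence the posterior is 0.085624/0.252232 ≈ 0.3395.

Pr[newsletter send | traffic spike] ≈ 0.3395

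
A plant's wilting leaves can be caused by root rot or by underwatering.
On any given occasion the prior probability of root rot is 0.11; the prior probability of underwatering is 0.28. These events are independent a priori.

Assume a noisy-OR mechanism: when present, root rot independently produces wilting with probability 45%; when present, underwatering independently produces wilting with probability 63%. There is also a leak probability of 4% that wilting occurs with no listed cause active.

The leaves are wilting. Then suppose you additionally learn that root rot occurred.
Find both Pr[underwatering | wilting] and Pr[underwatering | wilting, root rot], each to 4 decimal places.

Pr[underwatering | wilting] ≈ 0.7464; Pr[underwatering | wilting, root rot] ≈ 0.3987

Under noisy-OR, P(wilting | causes) = 1 − (1−0.04)·∏(1−qᵢ) over the active causes.
P(wilting) = 0.04·0.89·0.72 + 0.6448·0.89·0.28 + 0.472·0.11·0.72 + 0.80464·0.11·0.28 = 0.025632 + 0.160684 + 0.037382 + 0.024783 = 0.248481
Restricting to configurations with underwatering present: 0.160684 + 0.024783 = 0.185467.
P(underwatering | wilting) = 0.185467 / 0.248481 ≈ 0.7464

With the extra evidence:
By total probability over both values of underwatering:
  P(wilting | root rot) = 0.472×0.72 + 0.80464×0.28
        = 0.339840 + 0.225299 = 0.565139
The terms with underwatering present sum to 0.225299, so
  P(underwatering | wilting, root rot) = 0.225299 / 0.565139 ≈ 0.3987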